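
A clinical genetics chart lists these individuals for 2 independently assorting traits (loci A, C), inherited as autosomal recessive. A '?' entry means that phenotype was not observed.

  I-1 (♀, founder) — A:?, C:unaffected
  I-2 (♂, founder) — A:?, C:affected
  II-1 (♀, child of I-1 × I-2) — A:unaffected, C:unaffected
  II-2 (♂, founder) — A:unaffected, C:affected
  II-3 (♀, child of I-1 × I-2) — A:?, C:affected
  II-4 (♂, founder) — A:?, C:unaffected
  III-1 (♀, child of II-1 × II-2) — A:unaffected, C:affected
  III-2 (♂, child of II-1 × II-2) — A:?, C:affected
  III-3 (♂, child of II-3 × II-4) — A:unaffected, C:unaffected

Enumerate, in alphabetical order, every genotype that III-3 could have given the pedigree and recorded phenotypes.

III-3 ∈ {AA Cc, Aa Cc}

A/I-1 ? ·: AA|Aa|aa
A/I-2 ? ·: AA|Aa|aa
A/II-1 un I-1×I-2: AA|Aa
A/II-2 un ·: AA|Aa
A/II-3 ? I-1×I-2: AA|Aa|aa
A/II-4 ? ·: AA|Aa|aa
A/III-1 un II-1×II-2: AA|Aa
A/III-2 ? II-1×II-2: AA|Aa|aa
A/III-3 un II-3×II-4: AA|Aa
⇒ A over [I-1,I-2,II-1,II-2,II-3,II-4,III-1,III-2,III-3]: 695 consistent
C/I-1 un ·: Cc
C/I-2 aff ·: cc
C/II-1 un I-1×I-2: Cc
C/II-2 aff ·: cc
C/II-3 aff I-1×I-2: cc
C/II-4 un ·: CC|Cc
C/III-1 aff II-1×II-2: cc
C/III-2 aff II-1×II-2: cc
C/III-3 un II-3×II-4: Cc
⇒ C over [I-1,I-2,II-1,II-2,II-3,II-4,III-1,III-2,III-3]: 2 consistent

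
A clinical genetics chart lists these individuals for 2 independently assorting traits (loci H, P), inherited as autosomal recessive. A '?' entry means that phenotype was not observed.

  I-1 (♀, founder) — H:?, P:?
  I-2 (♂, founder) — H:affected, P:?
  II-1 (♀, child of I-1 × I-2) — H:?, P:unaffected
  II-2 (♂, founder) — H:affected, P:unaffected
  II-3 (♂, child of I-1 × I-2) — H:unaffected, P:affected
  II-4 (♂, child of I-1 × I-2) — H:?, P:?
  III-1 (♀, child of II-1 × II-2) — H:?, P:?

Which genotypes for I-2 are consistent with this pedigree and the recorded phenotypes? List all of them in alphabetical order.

I-2 ∈ {hh Pp, hh pp}

H/I-1 ? ·: HH|Hh
H/I-2 aff ·: hh
H/II-1 ? I-1×I-2: Hh|hh
H/II-2 aff ·: hh
H/II-3 un I-1×I-2: Hh
H/II-4 ? I-1×I-2: Hh|hh
H/III-1 ? II-1×II-2: Hh|hh
⇒ H over [I-1,I-2,II-1,II-2,II-3,II-4,III-1]: 8 consistent
P/I-1 ? ·: Pp|pp
P/I-2 ? ·: Pp|pp
P/II-1 un I-1×I-2: PP|Pp
P/II-2 un ·: PP|Pp
P/II-3 aff I-1×I-2: pp
P/II-4 ? I-1×I-2: PP|Pp|pp
P/III-1 ? II-1×II-2: PP|Pp|pp
⇒ P over [I-1,I-2,II-1,II-2,II-3,II-4,III-1]: 44 consistent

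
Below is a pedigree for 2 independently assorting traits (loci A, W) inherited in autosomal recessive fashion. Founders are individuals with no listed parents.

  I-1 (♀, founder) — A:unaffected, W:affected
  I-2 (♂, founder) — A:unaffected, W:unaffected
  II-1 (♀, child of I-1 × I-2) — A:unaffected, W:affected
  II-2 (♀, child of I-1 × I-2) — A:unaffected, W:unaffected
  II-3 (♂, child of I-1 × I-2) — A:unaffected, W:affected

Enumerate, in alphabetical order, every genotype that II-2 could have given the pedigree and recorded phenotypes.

A/I-1 un ·: AA|Aa
A/I-2 un ·: AA|Aa
A/II-1 un I-1×I-2: AA|Aa
A/II-2 un I-1×I-2: AA|Aa
A/II-3 un I-1×I-2: AA|Aa
⇒ A over [I-1,I-2,II-1,II-2,II-3]: 25 consistent
W/I-1 aff ·: ww
W/I-2 un ·: Ww
W/II-1 aff I-1×I-2: ww
W/II-2 un I-1×I-2: Ww
W/II-3 aff I-1×I-2: ww
⇒ W over [I-1,I-2,II-1,II-2,II-3]: 1 consistent

II-2 ∈ {AA Ww, Aa Ww}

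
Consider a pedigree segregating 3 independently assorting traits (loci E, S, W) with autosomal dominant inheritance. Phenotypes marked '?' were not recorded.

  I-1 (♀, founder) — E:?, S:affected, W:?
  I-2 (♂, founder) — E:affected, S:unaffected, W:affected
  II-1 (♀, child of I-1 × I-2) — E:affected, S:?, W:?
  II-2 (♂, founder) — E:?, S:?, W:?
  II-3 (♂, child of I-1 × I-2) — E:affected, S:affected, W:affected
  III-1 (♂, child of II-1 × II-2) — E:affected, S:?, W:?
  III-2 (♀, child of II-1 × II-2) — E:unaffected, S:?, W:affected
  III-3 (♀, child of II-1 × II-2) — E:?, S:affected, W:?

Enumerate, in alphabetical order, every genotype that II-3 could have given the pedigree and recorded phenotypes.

II-3 ∈ {EE Ss WW, EE Ss Ww, Ee Ss WW, Ee Ss Ww}

E/I-1 ? ·: ee|Ee|EE
E/I-2 aff ·: Ee|EE
E/II-1 aff I-1×I-2: Ee
E/II-2 ? ·: ee|Ee
E/II-3 aff I-1×I-2: Ee|EE
E/III-1 aff II-1×II-2: Ee|EE
E/III-2 un II-1×II-2: ee
E/III-3 ? II-1×II-2: ee|Ee|EE
⇒ E over [I-1,I-2,II-1,II-2,II-3,III-1,III-2,III-3]: 64 consistent
S/I-1 aff ·: Ss|SS
S/I-2 un ·: ss
S/II-1 ? I-1×I-2: ss|Ss
S/II-2 ? ·: ss|Ss|SS
S/II-3 aff I-1×I-2: Ss
S/III-1 ? II-1×II-2: ss|Ss|SS
S/III-2 ? II-1×II-2: ss|Ss|SS
S/III-3 aff II-1×II-2: Ss|SS
⇒ S over [I-1,I-2,II-1,II-2,II-3,III-1,III-2,III-3]: 65 consistent
W/I-1 ? ·: ww|Ww|WW
W/I-2 aff ·: Ww|WW
W/II-1 ? I-1×I-2: ww|Ww|WW
W/II-2 ? ·: ww|Ww|WW
W/II-3 aff I-1×I-2: Ww|WW
W/III-1 ? II-1×II-2: ww|Ww|WW
W/III-2 aff II-1×II-2: Ww|WW
W/III-3 ? II-1×II-2: ww|Ww|WW
⇒ W over [I-1,I-2,II-1,II-2,II-3,III-1,III-2,III-3]: 325 consistent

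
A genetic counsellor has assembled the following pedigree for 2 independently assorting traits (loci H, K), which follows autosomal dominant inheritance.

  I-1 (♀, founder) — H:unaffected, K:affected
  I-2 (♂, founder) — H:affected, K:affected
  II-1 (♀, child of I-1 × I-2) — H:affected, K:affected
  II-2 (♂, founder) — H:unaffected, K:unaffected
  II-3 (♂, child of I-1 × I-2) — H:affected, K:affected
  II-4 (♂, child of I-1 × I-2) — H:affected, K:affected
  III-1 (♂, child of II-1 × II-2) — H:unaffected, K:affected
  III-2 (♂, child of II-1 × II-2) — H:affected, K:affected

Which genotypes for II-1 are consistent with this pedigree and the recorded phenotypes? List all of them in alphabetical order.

II-1 ∈ {Hh KK, Hh Kk}

H/I-1 un ·: hh
H/I-2 aff ·: Hh|HH
H/II-1 aff I-1×I-2: Hh
H/II-2 un ·: hh
H/II-3 aff I-1×I-2: Hh
H/II-4 aff I-1×I-2: Hh
H/III-1 un II-1×II-2: hh
H/III-2 aff II-1×II-2: Hh
⇒ H over [I-1,I-2,II-1,II-2,II-3,II-4,III-1,III-2]: 2 consistent
K/I-1 aff ·: Kk|KK
K/I-2 aff ·: Kk|KK
K/II-1 aff I-1×I-2: Kk|KK
K/II-2 un ·: kk
K/II-3 aff I-1×I-2: Kk|KK
K/II-4 aff I-1×I-2: Kk|KK
K/III-1 aff II-1×II-2: Kk
K/III-2 aff II-1×II-2: Kk
⇒ K over [I-1,I-2,II-1,II-2,II-3,II-4,III-1,III-2]: 25 consistent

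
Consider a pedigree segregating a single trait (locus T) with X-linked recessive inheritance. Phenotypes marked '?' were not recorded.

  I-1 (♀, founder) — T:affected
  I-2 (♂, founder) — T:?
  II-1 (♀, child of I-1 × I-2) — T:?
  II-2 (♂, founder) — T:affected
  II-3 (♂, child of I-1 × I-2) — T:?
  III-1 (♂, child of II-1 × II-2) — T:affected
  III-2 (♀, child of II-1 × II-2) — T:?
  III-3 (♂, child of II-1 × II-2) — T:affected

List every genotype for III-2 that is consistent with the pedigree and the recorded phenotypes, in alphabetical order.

III-2 ∈ {X^TX^t, X^tX^t}

T/I-1 aff ·: X^tX^t
T/I-2 ? ·: X^TY|X^tY
T/II-1 ? I-1×I-2: X^TX^t|X^tX^t
T/II-2 aff ·: X^tY
T/II-3 ? I-1×I-2: X^tY
T/III-1 aff II-1×II-2: X^tY
T/III-2 ? II-1×II-2: X^TX^t|X^tX^t
T/III-3 aff II-1×II-2: X^tY
⇒ T over [I-1,I-2,II-1,II-2,II-3,III-1,III-2,III-3]: 3 consistent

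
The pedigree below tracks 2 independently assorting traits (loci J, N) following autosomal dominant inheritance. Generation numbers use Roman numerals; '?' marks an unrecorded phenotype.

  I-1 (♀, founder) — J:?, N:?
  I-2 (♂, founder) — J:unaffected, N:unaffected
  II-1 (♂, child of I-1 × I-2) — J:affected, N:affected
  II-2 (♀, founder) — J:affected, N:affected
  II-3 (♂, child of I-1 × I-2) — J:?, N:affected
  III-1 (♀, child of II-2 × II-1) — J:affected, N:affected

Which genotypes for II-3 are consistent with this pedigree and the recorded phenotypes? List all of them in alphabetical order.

J/I-1 ? ·: Jj|JJ
J/I-2 un ·: jj
J/II-1 aff I-1×I-2: Jj
J/II-2 aff ·: Jj|JJ
J/II-3 ? I-1×I-2: jj|Jj
J/III-1 aff II-2×II-1: Jj|JJ
⇒ J over [I-1,I-2,II-1,II-2,II-3,III-1]: 12 consistent
N/I-1 ? ·: Nn|NN
N/I-2 un ·: nn
N/II-1 aff I-1×I-2: Nn
N/II-2 aff ·: Nn|NN
N/II-3 aff I-1×I-2: Nn
N/III-1 aff II-2×II-1: Nn|NN
⇒ N over [I-1,I-2,II-1,II-2,II-3,III-1]: 8 consistent

II-3 ∈ {Jj Nn, jj Nn}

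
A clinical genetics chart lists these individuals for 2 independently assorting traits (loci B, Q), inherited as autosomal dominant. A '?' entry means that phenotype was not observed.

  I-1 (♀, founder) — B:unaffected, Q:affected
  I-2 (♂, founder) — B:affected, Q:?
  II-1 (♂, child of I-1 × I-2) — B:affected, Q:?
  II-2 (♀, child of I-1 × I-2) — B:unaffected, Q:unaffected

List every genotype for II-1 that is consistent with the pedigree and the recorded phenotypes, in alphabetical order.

II-1 ∈ {Bb QQ, Bb Qq, Bb qq}

B/I-1 un ·: bb
B/I-2 aff ·: Bb
B/II-1 aff I-1×I-2: Bb
B/II-2 un I-1×I-2: bb
⇒ B over [I-1,I-2,II-1,II-2]: 1 consistent
Q/I-1 aff ·: Qq
Q/I-2 ? ·: qq|Qq
Q/II-1 ? I-1×I-2: qq|Qq|QQ
Q/II-2 un I-1×I-2: qq
⇒ Q over [I-1,I-2,II-1,II-2]: 5 consistent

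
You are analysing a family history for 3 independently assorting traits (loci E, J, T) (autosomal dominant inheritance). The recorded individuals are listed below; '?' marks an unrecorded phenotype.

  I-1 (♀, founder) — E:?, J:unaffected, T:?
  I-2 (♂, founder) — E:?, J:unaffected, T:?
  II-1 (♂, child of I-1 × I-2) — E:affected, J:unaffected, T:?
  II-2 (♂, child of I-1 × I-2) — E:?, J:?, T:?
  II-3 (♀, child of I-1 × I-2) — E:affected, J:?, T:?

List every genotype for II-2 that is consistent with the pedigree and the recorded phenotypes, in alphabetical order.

II-2 ∈ {EE jj TT, EE jj Tt, EE jj tt, Ee jj TT, Ee jj Tt, Ee jj tt, ee jj TT, ee jj Tt, ee jj tt}

E/I-1 ? ·: ee|Ee|EE
E/I-2 ? ·: ee|Ee|EE
E/II-1 aff I-1×I-2: Ee|EE
E/II-2 ? I-1×I-2: ee|Ee|EE
E/II-3 aff I-1×I-2: Ee|EE
⇒ E over [I-1,I-2,II-1,II-2,II-3]: 35 consistent
J/I-1 un ·: jj
J/I-2 un ·: jj
J/II-1 un I-1×I-2: jj
J/II-2 ? I-1×I-2: jj
J/II-3 ? I-1×I-2: jj
⇒ J over [I-1,I-2,II-1,II-2,II-3]: 1 consistent
T/I-1 ? ·: tt|Tt|TT
T/I-2 ? ·: tt|Tt|TT
T/II-1 ? I-1×I-2: tt|Tt|TT
T/II-2 ? I-1×I-2: tt|Tt|TT
T/II-3 ? I-1×I-2: tt|Tt|TT
⇒ T over [I-1,I-2,II-1,II-2,II-3]: 63 consistent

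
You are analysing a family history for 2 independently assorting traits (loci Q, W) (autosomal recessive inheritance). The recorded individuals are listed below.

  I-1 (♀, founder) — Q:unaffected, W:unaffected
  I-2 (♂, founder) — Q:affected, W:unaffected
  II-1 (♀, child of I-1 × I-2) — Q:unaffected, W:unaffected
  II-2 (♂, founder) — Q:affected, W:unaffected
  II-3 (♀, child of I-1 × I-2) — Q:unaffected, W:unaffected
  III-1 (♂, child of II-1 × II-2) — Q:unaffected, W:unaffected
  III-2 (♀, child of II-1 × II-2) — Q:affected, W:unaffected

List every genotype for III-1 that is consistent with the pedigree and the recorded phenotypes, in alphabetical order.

Q/I-1 un ·: QQ|Qq
Q/I-2 aff ·: qq
Q/II-1 un I-1×I-2: Qq
Q/II-2 aff ·: qq
Q/II-3 un I-1×I-2: Qq
Q/III-1 un II-1×II-2: Qq
Q/III-2 aff II-1×II-2: qq
⇒ Q over [I-1,I-2,II-1,II-2,II-3,III-1,III-2]: 2 consistent
W/I-1 un ·: WW|Ww
W/I-2 un ·: WW|Ww
W/II-1 un I-1×I-2: WW|Ww
W/II-2 un ·: WW|Ww
W/II-3 un I-1×I-2: WW|Ww
W/III-1 un II-1×II-2: WW|Ww
W/III-2 un II-1×II-2: WW|Ww
⇒ W over [I-1,I-2,II-1,II-2,II-3,III-1,III-2]: 83 consistent

III-1 ∈ {Qq WW, Qq Ww}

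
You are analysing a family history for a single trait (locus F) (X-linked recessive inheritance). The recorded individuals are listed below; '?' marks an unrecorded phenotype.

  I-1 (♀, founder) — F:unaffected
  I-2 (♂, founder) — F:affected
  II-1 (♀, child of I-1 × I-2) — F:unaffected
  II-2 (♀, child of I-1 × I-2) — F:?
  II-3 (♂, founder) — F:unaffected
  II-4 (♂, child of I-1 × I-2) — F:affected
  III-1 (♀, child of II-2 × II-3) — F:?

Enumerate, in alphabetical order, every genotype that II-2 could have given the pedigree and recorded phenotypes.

F/I-1 un ·: X^FX^f
F/I-2 aff ·: X^fY
F/II-1 un I-1×I-2: X^FX^f
F/II-2 ? I-1×I-2: X^FX^f|X^fX^f
F/II-3 un ·: X^FY
F/II-4 aff I-1×I-2: X^fY
F/III-1 ? II-2×II-3: X^FX^F|X^FX^f
⇒ F over [I-1,I-2,II-1,II-2,II-3,II-4,III-1]: 3 consistent

II-2 ∈ {X^FX^f, X^fX^f}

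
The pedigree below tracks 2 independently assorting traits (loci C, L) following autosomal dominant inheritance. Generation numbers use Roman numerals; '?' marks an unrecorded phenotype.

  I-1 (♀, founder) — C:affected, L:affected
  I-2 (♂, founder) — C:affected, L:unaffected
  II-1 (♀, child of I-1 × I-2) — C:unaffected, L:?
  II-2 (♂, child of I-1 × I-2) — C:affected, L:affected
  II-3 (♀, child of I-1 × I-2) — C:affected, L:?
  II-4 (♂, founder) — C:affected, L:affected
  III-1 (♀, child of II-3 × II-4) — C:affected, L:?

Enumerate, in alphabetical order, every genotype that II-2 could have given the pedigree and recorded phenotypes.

II-2 ∈ {CC Ll, Cc Ll}

C/I-1 aff ·: Cc
C/I-2 aff ·: Cc
C/II-1 un I-1×I-2: cc
C/II-2 aff I-1×I-2: Cc|CC
C/II-3 aff I-1×I-2: Cc|CC
C/II-4 aff ·: Cc|CC
C/III-1 aff II-3×II-4: Cc|CC
⇒ C over [I-1,I-2,II-1,II-2,II-3,II-4,III-1]: 14 consistent
L/I-1 aff ·: Ll|LL
L/I-2 un ·: ll
L/II-1 ? I-1×I-2: ll|Ll
L/II-2 aff I-1×I-2: Ll
L/II-3 ? I-1×I-2: ll|Ll
L/II-4 aff ·: Ll|LL
L/III-1 ? II-3×II-4: ll|Ll|LL
⇒ L over [I-1,I-2,II-1,II-2,II-3,II-4,III-1]: 21 consistent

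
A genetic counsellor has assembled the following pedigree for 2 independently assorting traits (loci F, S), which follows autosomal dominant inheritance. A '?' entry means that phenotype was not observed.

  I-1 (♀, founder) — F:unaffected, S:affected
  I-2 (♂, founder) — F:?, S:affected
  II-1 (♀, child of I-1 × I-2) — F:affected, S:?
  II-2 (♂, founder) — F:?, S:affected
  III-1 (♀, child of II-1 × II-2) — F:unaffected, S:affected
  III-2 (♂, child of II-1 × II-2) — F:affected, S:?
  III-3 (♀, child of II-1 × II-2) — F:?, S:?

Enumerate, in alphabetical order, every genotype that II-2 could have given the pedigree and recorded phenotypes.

II-2 ∈ {Ff SS, Ff Ss, ff SS, ff Ss}

F/I-1 un ·: ff
F/I-2 ? ·: Ff|FF
F/II-1 aff I-1×I-2: Ff
F/II-2 ? ·: ff|Ff
F/III-1 un II-1×II-2: ff
F/III-2 aff II-1×II-2: Ff|FF
F/III-3 ? II-1×II-2: ff|Ff|FF
⇒ F over [I-1,I-2,II-1,II-2,III-1,III-2,III-3]: 16 consistent
S/I-1 aff ·: Ss|SS
S/I-2 aff ·: Ss|SS
S/II-1 ? I-1×I-2: ss|Ss|SS
S/II-2 aff ·: Ss|SS
S/III-1 aff II-1×II-2: Ss|SS
S/III-2 ? II-1×II-2: ss|Ss|SS
S/III-3 ? II-1×II-2: ss|Ss|SS
⇒ S over [I-1,I-2,II-1,II-2,III-1,III-2,III-3]: 119 consistent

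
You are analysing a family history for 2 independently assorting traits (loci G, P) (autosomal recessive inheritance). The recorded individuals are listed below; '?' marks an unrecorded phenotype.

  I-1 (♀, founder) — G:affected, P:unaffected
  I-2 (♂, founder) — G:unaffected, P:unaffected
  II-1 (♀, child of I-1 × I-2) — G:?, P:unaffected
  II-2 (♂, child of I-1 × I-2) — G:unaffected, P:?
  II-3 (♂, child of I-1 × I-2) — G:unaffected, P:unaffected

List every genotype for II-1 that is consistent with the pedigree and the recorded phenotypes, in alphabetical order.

G/I-1 aff ·: gg
G/I-2 un ·: GG|Gg
G/II-1 ? I-1×I-2: Gg|gg
G/II-2 un I-1×I-2: Gg
G/II-3 un I-1×I-2: Gg
⇒ G over [I-1,I-2,II-1,II-2,II-3]: 3 consistent
P/I-1 un ·: PP|Pp
P/I-2 un ·: PP|Pp
P/II-1 un I-1×I-2: PP|Pp
P/II-2 ? I-1×I-2: PP|Pp|pp
P/II-3 un I-1×I-2: PP|Pp
⇒ P over [I-1,I-2,II-1,II-2,II-3]: 29 consistent

II-1 ∈ {Gg PP, Gg Pp, gg PP, gg Pp}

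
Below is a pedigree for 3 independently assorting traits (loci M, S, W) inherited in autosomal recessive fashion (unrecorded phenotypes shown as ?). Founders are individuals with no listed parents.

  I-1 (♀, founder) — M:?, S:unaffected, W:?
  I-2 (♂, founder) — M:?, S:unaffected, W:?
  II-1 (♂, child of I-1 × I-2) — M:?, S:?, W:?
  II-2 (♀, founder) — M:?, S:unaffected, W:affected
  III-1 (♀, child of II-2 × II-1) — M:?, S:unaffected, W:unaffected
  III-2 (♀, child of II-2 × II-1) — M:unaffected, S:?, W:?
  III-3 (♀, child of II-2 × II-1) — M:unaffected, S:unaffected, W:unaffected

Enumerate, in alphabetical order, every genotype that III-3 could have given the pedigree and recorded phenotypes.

M/I-1 ? ·: MM|Mm|mm
M/I-2 ? ·: MM|Mm|mm
M/II-1 ? I-1×I-2: MM|Mm|mm
M/II-2 ? ·: MM|Mm|mm
M/III-1 ? II-2×II-1: MM|Mm|mm
M/III-2 un II-2×II-1: MM|Mm
M/III-3 un II-2×II-1: MM|Mm
⇒ M over [I-1,I-2,II-1,II-2,III-1,III-2,III-3]: 206 consistent
S/I-1 un ·: SS|Ss
S/I-2 un ·: SS|Ss
S/II-1 ? I-1×I-2: SS|Ss|ss
S/II-2 un ·: SS|Ss
S/III-1 un II-2×II-1: SS|Ss
S/III-2 ? II-2×II-1: SS|Ss|ss
S/III-3 un II-2×II-1: SS|Ss
⇒ S over [I-1,I-2,II-1,II-2,III-1,III-2,III-3]: 99 consistent
W/I-1 ? ·: WW|Ww|ww
W/I-2 ? ·: WW|Ww|ww
W/II-1 ? I-1×I-2: WW|Ww
W/II-2 aff ·: ww
W/III-1 un II-2×II-1: Ww
W/III-2 ? II-2×II-1: Ww|ww
W/III-3 un II-2×II-1: Ww
⇒ W over [I-1,I-2,II-1,II-2,III-1,III-2,III-3]: 18 consistent

III-3 ∈ {MM SS Ww, MM Ss Ww, Mm SS Ww, Mm Ss Ww}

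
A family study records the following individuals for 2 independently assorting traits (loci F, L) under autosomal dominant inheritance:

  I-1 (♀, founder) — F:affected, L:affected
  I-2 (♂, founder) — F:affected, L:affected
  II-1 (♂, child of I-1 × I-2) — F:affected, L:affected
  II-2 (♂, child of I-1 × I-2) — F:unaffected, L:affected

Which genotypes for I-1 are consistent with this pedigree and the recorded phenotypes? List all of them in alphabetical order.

I-1 ∈ {Ff LL, Ff Ll}

F/I-1 aff ·: Ff
F/I-2 aff ·: Ff
F/II-1 aff I-1×I-2: Ff|FF
F/II-2 un I-1×I-2: ff
⇒ F over [I-1,I-2,II-1,II-2]: 2 consistent
L/I-1 aff ·: Ll|LL
L/I-2 aff ·: Ll|LL
L/II-1 aff I-1×I-2: Ll|LL
L/II-2 aff I-1×I-2: Ll|LL
⇒ L over [I-1,I-2,II-1,II-2]: 13 consistent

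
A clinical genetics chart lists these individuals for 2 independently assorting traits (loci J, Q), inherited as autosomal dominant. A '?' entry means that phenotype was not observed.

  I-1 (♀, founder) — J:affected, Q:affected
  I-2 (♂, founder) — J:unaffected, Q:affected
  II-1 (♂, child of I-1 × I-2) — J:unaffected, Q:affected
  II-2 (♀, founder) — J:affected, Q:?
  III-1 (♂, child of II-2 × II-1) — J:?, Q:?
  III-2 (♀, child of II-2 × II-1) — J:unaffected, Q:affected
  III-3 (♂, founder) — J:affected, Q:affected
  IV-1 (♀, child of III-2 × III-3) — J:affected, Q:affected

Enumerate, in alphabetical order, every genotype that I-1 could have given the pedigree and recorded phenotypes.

J/I-1 aff ·: Jj
J/I-2 un ·: jj
J/II-1 un I-1×I-2: jj
J/II-2 aff ·: Jj
J/III-1 ? II-2×II-1: jj|Jj
J/III-2 un II-2×II-1: jj
J/III-3 aff ·: Jj|JJ
J/IV-1 aff III-2×III-3: Jj
⇒ J over [I-1,I-2,II-1,II-2,III-1,III-2,III-3,IV-1]: 4 consistent
Q/I-1 aff ·: Qq|QQ
Q/I-2 aff ·: Qq|QQ
Q/II-1 aff I-1×I-2: Qq|QQ
Q/II-2 ? ·: qq|Qq|QQ
Q/III-1 ? II-2×II-1: qq|Qq|QQ
Q/III-2 aff II-2×II-1: Qq|QQ
Q/III-3 aff ·: Qq|QQ
Q/IV-1 aff III-2×III-3: Qq|QQ
⇒ Q over [I-1,I-2,II-1,II-2,III-1,III-2,III-3,IV-1]: 213 consistent

I-1 ∈ {Jj QQ, Jj Qq}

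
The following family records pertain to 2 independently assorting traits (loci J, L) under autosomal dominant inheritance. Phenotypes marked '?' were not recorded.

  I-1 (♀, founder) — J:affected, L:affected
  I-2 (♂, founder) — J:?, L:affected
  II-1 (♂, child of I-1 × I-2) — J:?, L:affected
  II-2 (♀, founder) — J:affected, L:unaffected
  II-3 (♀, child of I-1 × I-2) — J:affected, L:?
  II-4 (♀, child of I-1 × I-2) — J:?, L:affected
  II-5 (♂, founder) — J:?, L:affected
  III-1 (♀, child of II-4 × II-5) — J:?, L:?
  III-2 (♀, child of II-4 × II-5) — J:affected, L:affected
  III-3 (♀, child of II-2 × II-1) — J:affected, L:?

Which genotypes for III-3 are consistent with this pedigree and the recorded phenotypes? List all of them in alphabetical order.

J/I-1 aff ·: Jj|JJ
J/I-2 ? ·: jj|Jj|JJ
J/II-1 ? I-1×I-2: jj|Jj|JJ
J/II-2 aff ·: Jj|JJ
J/II-3 aff I-1×I-2: Jj|JJ
J/II-4 ? I-1×I-2: jj|Jj|JJ
J/II-5 ? ·: jj|Jj|JJ
J/III-1 ? II-4×II-5: jj|Jj|JJ
J/III-2 aff II-4×II-5: Jj|JJ
J/III-3 aff II-2×II-1: Jj|JJ
⇒ J over [I-1,I-2,II-1,II-2,II-3,II-4,II-5,III-1,III-2,III-3]: 1038 consistent
L/I-1 aff ·: Ll|LL
L/I-2 aff ·: Ll|LL
L/II-1 aff I-1×I-2: Ll|LL
L/II-2 un ·: ll
L/II-3 ? I-1×I-2: ll|Ll|LL
L/II-4 aff I-1×I-2: Ll|LL
L/II-5 aff ·: Ll|LL
L/III-1 ? II-4×II-5: ll|Ll|LL
L/III-2 aff II-4×II-5: Ll|LL
L/III-3 ? II-2×II-1: ll|Ll
⇒ L over [I-1,I-2,II-1,II-2,II-3,II-4,II-5,III-1,III-2,III-3]: 320 consistent

III-3 ∈ {JJ Ll, JJ ll, Jj Ll, Jj ll}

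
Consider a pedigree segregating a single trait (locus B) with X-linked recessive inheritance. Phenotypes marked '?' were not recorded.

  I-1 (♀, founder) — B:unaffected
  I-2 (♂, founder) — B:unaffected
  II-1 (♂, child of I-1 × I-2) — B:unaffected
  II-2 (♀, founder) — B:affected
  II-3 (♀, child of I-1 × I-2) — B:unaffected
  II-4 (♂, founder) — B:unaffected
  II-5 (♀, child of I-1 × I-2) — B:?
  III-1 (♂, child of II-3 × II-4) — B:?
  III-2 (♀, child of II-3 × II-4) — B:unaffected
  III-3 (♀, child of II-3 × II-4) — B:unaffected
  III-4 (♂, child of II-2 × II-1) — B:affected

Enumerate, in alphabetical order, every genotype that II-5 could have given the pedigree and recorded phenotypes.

II-5 ∈ {X^BX^B, X^BX^b}

B/I-1 un ·: X^BX^B|X^BX^b
B/I-2 un ·: X^BY
B/II-1 un I-1×I-2: X^BY
B/II-2 aff ·: X^bX^b
B/II-3 un I-1×I-2: X^BX^B|X^BX^b
B/II-4 un ·: X^BY
B/II-5 ? I-1×I-2: X^BX^B|X^BX^b
B/III-1 ? II-3×II-4: X^BY|X^bY
B/III-2 un II-3×II-4: X^BX^B|X^BX^b
B/III-3 un II-3×II-4: X^BX^B|X^BX^b
B/III-4 aff II-2×II-1: X^bY
⇒ B over [I-1,I-2,II-1,II-2,II-3,II-4,II-5,III-1,III-2,III-3,III-4]: 19 consistent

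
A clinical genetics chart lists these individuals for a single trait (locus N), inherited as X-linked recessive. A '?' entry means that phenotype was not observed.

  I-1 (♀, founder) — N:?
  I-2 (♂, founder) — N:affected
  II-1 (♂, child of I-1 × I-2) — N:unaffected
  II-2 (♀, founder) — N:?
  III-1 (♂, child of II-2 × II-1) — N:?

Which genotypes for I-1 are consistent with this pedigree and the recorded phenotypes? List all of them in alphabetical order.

I-1 ∈ {X^NX^N, X^NX^n}

N/I-1 ? ·: X^NX^N|X^NX^n
N/I-2 aff ·: X^nY
N/II-1 un I-1×I-2: X^NY
N/II-2 ? ·: X^NX^N|X^NX^n|X^nX^n
N/III-1 ? II-2×II-1: X^NY|X^nY
⇒ N over [I-1,I-2,II-1,II-2,III-1]: 8 consistent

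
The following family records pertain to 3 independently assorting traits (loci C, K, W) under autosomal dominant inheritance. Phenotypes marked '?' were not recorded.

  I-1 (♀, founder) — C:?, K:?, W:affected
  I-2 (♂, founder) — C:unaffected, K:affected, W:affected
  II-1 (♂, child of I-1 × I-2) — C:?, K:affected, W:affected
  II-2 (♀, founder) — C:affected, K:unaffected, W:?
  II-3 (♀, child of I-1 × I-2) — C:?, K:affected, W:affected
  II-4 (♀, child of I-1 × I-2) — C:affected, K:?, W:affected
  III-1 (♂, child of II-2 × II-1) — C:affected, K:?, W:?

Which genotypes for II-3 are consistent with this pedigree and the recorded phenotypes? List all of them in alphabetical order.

C/I-1 ? ·: Cc|CC
C/I-2 un ·: cc
C/II-1 ? I-1×I-2: cc|Cc
C/II-2 aff ·: Cc|CC
C/II-3 ? I-1×I-2: cc|Cc
C/II-4 aff I-1×I-2: Cc
C/III-1 aff II-2×II-1: Cc|CC
⇒ C over [I-1,I-2,II-1,II-2,II-3,II-4,III-1]: 16 consistent
K/I-1 ? ·: kk|Kk|KK
K/I-2 aff ·: Kk|KK
K/II-1 aff I-1×I-2: Kk|KK
K/II-2 un ·: kk
K/II-3 aff I-1×I-2: Kk|KK
K/II-4 ? I-1×I-2: kk|Kk|KK
K/III-1 ? II-2×II-1: kk|Kk
⇒ K over [I-1,I-2,II-1,II-2,II-3,II-4,III-1]: 49 consistent
W/I-1 aff ·: Ww|WW
W/I-2 aff ·: Ww|WW
W/II-1 aff I-1×I-2: Ww|WW
W/II-2 ? ·: ww|Ww|WW
W/II-3 aff I-1×I-2: Ww|WW
W/II-4 aff I-1×I-2: Ww|WW
W/III-1 ? II-2×II-1: ww|Ww|WW
⇒ W over [I-1,I-2,II-1,II-2,II-3,II-4,III-1]: 136 consistent

II-3 ∈ {Cc KK WW, Cc KK Ww, Cc Kk WW, Cc Kk Ww, cc KK WW, cc KK Ww, cc Kk WW, cc Kk Ww}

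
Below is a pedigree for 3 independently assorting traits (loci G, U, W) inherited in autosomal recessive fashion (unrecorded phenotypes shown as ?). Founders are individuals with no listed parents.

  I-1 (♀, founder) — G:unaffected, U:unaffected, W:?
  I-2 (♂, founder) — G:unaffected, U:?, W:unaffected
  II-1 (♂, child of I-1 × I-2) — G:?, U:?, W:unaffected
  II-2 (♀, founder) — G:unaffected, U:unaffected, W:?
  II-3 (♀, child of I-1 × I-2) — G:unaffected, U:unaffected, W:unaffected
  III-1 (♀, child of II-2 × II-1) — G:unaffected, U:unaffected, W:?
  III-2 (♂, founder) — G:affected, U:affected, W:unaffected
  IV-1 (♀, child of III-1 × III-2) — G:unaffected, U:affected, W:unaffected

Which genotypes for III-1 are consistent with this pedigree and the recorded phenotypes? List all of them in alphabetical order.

III-1 ∈ {GG Uu WW, GG Uu Ww, GG Uu ww, Gg Uu WW, Gg Uu Ww, Gg Uu ww}

G/I-1 un ·: GG|Gg
G/I-2 un ·: GG|Gg
G/II-1 ? I-1×I-2: GG|Gg|gg
G/II-2 un ·: GG|Gg
G/II-3 un I-1×I-2: GG|Gg
G/III-1 un II-2×II-1: GG|Gg
G/III-2 aff ·: gg
G/IV-1 un III-1×III-2: Gg
⇒ G over [I-1,I-2,II-1,II-2,II-3,III-1,III-2,IV-1]: 49 consistent
U/I-1 un ·: UU|Uu
U/I-2 ? ·: UU|Uu|uu
U/II-1 ? I-1×I-2: UU|Uu|uu
U/II-2 un ·: UU|Uu
U/II-3 un I-1×I-2: UU|Uu
U/III-1 un II-2×II-1: Uu
U/III-2 aff ·: uu
U/IV-1 aff III-1×III-2: uu
⇒ U over [I-1,I-2,II-1,II-2,II-3,III-1,III-2,IV-1]: 29 consistent
W/I-1 ? ·: WW|Ww|ww
W/I-2 un ·: WW|Ww
W/II-1 un I-1×I-2: WW|Ww
W/II-2 ? ·: WW|Ww|ww
W/II-3 un I-1×I-2: WW|Ww
W/III-1 ? II-2×II-1: WW|Ww|ww
W/III-2 un ·: WW|Ww
W/IV-1 un III-1×III-2: WW|Ww
⇒ W over [I-1,I-2,II-1,II-2,II-3,III-1,III-2,IV-1]: 274 consistent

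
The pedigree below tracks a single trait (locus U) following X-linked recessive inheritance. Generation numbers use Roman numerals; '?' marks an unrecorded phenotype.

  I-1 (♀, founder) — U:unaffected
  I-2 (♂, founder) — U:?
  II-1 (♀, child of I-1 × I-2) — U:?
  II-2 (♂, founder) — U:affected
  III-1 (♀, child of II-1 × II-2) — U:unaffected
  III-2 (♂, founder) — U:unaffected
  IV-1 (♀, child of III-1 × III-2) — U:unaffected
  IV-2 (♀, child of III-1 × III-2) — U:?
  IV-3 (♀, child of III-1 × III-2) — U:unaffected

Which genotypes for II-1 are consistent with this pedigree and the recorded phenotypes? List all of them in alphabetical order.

U/I-1 un ·: X^UX^U|X^UX^u
U/I-2 ? ·: X^UY|X^uY
U/II-1 ? I-1×I-2: X^UX^U|X^UX^u
U/II-2 aff ·: X^uY
U/III-1 un II-1×II-2: X^UX^u
U/III-2 un ·: X^UY
U/IV-1 un III-1×III-2: X^UX^U|X^UX^u
U/IV-2 ? III-1×III-2: X^UX^U|X^UX^u
U/IV-3 un III-1×III-2: X^UX^U|X^UX^u
⇒ U over [I-1,I-2,II-1,II-2,III-1,III-2,IV-1,IV-2,IV-3]: 40 consistent

II-1 ∈ {X^UX^U, X^UX^u}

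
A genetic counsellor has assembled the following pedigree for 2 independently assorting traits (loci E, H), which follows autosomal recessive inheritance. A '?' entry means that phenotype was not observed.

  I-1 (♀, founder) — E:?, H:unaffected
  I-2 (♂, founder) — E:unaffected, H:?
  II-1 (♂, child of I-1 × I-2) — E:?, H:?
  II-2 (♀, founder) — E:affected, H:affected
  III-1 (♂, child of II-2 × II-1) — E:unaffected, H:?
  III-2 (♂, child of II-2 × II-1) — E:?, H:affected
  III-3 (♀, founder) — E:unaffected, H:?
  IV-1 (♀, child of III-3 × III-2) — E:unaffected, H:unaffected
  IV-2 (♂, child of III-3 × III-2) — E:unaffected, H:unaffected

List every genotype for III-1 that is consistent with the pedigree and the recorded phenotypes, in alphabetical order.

E/I-1 ? ·: EE|Ee|ee
E/I-2 un ·: EE|Ee
E/II-1 ? I-1×I-2: EE|Ee
E/II-2 aff ·: ee
E/III-1 un II-2×II-1: Ee
E/III-2 ? II-2×II-1: Ee|ee
E/III-3 un ·: EE|Ee
E/IV-1 un III-3×III-2: EE|Ee
E/IV-2 un III-3×III-2: EE|Ee
⇒ E over [I-1,I-2,II-1,II-2,III-1,III-2,III-3,IV-1,IV-2]: 82 consistent
H/I-1 un ·: HH|Hh
H/I-2 ? ·: HH|Hh|hh
H/II-1 ? I-1×I-2: Hh|hh
H/II-2 aff ·: hh
H/III-1 ? II-2×II-1: Hh|hh
H/III-2 aff II-2×II-1: hh
H/III-3 ? ·: HH|Hh
H/IV-1 un III-3×III-2: Hh
H/IV-2 un III-3×III-2: Hh
⇒ H over [I-1,I-2,II-1,II-2,III-1,III-2,III-3,IV-1,IV-2]: 24 consistent

III-1 ∈ {Ee Hh, Ee hh}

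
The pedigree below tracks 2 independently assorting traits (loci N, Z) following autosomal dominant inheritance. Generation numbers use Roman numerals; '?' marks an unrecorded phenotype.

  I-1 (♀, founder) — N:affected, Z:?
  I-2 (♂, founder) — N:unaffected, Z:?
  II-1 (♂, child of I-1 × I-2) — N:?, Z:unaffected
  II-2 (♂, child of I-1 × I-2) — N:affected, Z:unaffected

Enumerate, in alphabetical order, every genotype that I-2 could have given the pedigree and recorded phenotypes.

I-2 ∈ {nn Zz, nn zz}

N/I-1 aff ·: Nn|NN
N/I-2 un ·: nn
N/II-1 ? I-1×I-2: nn|Nn
N/II-2 aff I-1×I-2: Nn
⇒ N over [I-1,I-2,II-1,II-2]: 3 consistent
Z/I-1 ? ·: zz|Zz
Z/I-2 ? ·: zz|Zz
Z/II-1 un I-1×I-2: zz
Z/II-2 un I-1×I-2: zz
⇒ Z over [I-1,I-2,II-1,II-2]: 4 consistent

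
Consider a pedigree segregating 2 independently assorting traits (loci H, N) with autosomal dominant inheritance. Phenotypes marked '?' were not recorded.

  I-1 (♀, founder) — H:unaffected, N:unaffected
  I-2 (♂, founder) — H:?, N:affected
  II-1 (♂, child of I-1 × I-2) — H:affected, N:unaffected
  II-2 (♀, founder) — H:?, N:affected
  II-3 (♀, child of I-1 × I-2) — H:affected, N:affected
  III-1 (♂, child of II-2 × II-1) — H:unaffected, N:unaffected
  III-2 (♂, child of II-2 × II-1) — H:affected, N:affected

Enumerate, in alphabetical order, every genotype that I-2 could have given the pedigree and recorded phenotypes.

I-2 ∈ {HH Nn, Hh Nn}

H/I-1 un ·: hh
H/I-2 ? ·: Hh|HH
H/II-1 aff I-1×I-2: Hh
H/II-2 ? ·: hh|Hh
H/II-3 aff I-1×I-2: Hh
H/III-1 un II-2×II-1: hh
H/III-2 aff II-2×II-1: Hh|HH
⇒ H over [I-1,I-2,II-1,II-2,II-3,III-1,III-2]: 6 consistent
N/I-1 un ·: nn
N/I-2 aff ·: Nn
N/II-1 un I-1×I-2: nn
N/II-2 aff ·: Nn
N/II-3 aff I-1×I-2: Nn
N/III-1 un II-2×II-1: nn
N/III-2 aff II-2×II-1: Nn
⇒ N over [I-1,I-2,II-1,II-2,II-3,III-1,III-2]: 1 consistent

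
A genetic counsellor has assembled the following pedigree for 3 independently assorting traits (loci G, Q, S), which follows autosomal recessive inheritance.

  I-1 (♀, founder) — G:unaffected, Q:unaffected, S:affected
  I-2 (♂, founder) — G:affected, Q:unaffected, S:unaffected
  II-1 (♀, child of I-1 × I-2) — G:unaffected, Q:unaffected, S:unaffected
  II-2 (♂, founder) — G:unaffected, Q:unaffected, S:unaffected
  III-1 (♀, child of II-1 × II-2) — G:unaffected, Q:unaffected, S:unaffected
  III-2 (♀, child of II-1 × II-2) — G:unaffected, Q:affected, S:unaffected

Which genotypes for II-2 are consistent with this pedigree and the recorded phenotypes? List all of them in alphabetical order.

G/I-1 un ·: GG|Gg
G/I-2 aff ·: gg
G/II-1 un I-1×I-2: Gg
G/II-2 un ·: GG|Gg
G/III-1 un II-1×II-2: GG|Gg
G/III-2 un II-1×II-2: GG|Gg
⇒ G over [I-1,I-2,II-1,II-2,III-1,III-2]: 16 consistent
Q/I-1 un ·: QQ|Qq
Q/I-2 un ·: QQ|Qq
Q/II-1 un I-1×I-2: Qq
Q/II-2 un ·: Qq
Q/III-1 un II-1×II-2: QQ|Qq
Q/III-2 aff II-1×II-2: qq
⇒ Q over [I-1,I-2,II-1,II-2,III-1,III-2]: 6 consistent
S/I-1 aff ·: ss
S/I-2 un ·: SS|Ss
S/II-1 un I-1×I-2: Ss
S/II-2 un ·: SS|Ss
S/III-1 un II-1×II-2: SS|Ss
S/III-2 un II-1×II-2: SS|Ss
⇒ S over [I-1,I-2,II-1,II-2,III-1,III-2]: 16 consistent

II-2 ∈ {GG Qq SS, GG Qq Ss, Gg Qq SS, Gg Qq Ss}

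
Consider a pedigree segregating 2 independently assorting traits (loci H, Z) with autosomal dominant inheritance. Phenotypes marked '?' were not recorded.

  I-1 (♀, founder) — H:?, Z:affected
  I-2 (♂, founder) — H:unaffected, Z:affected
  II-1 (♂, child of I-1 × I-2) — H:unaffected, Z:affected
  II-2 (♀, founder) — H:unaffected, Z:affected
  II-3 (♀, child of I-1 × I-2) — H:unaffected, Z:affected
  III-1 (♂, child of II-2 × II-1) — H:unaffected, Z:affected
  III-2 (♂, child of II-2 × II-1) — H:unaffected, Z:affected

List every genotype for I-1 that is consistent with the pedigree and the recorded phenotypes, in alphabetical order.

H/I-1 ? ·: hh|Hh
H/I-2 un ·: hh
H/II-1 un I-1×I-2: hh
H/II-2 un ·: hh
H/II-3 un I-1×I-2: hh
H/III-1 un II-2×II-1: hh
H/III-2 un II-2×II-1: hh
⇒ H over [I-1,I-2,II-1,II-2,II-3,III-1,III-2]: 2 consistent
Z/I-1 aff ·: Zz|ZZ
Z/I-2 aff ·: Zz|ZZ
Z/II-1 aff I-1×I-2: Zz|ZZ
Z/II-2 aff ·: Zz|ZZ
Z/II-3 aff I-1×I-2: Zz|ZZ
Z/III-1 aff II-2×II-1: Zz|ZZ
Z/III-2 aff II-2×II-1: Zz|ZZ
⇒ Z over [I-1,I-2,II-1,II-2,II-3,III-1,III-2]: 83 consistent

I-1 ∈ {Hh ZZ, Hh Zz, hh ZZ, hh Zz}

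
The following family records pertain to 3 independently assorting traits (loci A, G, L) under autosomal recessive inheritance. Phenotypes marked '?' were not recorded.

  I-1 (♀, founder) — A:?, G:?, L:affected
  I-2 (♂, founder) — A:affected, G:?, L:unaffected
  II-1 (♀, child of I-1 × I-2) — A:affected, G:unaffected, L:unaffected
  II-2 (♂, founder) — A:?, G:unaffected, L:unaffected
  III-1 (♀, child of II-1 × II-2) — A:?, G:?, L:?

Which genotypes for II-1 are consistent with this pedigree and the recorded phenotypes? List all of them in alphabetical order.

A/I-1 ? ·: Aa|aa
A/I-2 aff ·: aa
A/II-1 aff I-1×I-2: aa
A/II-2 ? ·: AA|Aa|aa
A/III-1 ? II-1×II-2: Aa|aa
⇒ A over [I-1,I-2,II-1,II-2,III-1]: 8 consistent
G/I-1 ? ·: GG|Gg|gg
G/I-2 ? ·: GG|Gg|gg
G/II-1 un I-1×I-2: GG|Gg
G/II-2 un ·: GG|Gg
G/III-1 ? II-1×II-2: GG|Gg|gg
⇒ G over [I-1,I-2,II-1,II-2,III-1]: 47 consistent
L/I-1 aff ·: ll
L/I-2 un ·: LL|Ll
L/II-1 un I-1×I-2: Ll
L/II-2 un ·: LL|Ll
L/III-1 ? II-1×II-2: LL|Ll|ll
⇒ L over [I-1,I-2,II-1,II-2,III-1]: 10 consistent

II-1 ∈ {aa GG Ll, aa Gg Ll}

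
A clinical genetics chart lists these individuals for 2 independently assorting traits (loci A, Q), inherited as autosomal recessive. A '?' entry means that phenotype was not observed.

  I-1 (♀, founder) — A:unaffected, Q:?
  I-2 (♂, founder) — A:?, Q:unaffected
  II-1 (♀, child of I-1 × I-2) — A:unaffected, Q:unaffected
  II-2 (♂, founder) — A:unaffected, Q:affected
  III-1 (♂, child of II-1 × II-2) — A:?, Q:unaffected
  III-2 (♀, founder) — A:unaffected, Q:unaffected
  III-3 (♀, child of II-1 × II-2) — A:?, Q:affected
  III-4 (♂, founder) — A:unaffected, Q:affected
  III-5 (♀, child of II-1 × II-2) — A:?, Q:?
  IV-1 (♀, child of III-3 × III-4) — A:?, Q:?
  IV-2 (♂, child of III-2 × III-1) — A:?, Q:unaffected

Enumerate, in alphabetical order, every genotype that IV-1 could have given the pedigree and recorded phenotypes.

IV-1 ∈ {AA qq, Aa qq, aa qq}

A/I-1 un ·: AA|Aa
A/I-2 ? ·: AA|Aa|aa
A/II-1 un I-1×I-2: AA|Aa
A/II-2 un ·: AA|Aa
A/III-1 ? II-1×II-2: AA|Aa|aa
A/III-2 un ·: AA|Aa
A/III-3 ? II-1×II-2: AA|Aa|aa
A/III-4 un ·: AA|Aa
A/III-5 ? II-1×II-2: AA|Aa|aa
A/IV-1 ? III-3×III-4: AA|Aa|aa
A/IV-2 ? III-2×III-1: AA|Aa|aa
⇒ A over [I-1,I-2,II-1,II-2,III-1,III-2,III-3,III-4,III-5,IV-1,IV-2]: 3003 consistent
Q/I-1 ? ·: QQ|Qq|qq
Q/I-2 un ·: QQ|Qq
Q/II-1 un I-1×I-2: Qq
Q/II-2 aff ·: qq
Q/III-1 un II-1×II-2: Qq
Q/III-2 un ·: QQ|Qq
Q/III-3 aff II-1×II-2: qq
Q/III-4 aff ·: qq
Q/III-5 ? II-1×II-2: Qq|qq
Q/IV-1 ? III-3×III-4: qq
Q/IV-2 un III-2×III-1: QQ|Qq
⇒ Q over [I-1,I-2,II-1,II-2,III-1,III-2,III-3,III-4,III-5,IV-1,IV-2]: 40 consistent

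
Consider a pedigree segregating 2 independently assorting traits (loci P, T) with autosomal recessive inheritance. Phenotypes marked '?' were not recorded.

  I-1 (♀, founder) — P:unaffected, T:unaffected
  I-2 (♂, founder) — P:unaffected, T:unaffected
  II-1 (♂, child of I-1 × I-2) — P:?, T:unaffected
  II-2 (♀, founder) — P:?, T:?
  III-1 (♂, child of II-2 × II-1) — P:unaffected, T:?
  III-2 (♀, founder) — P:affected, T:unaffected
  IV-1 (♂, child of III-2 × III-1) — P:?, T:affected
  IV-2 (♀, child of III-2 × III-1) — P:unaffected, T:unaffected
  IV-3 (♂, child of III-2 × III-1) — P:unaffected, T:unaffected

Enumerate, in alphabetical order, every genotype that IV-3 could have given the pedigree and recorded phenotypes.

P/I-1 un ·: PP|Pp
P/I-2 un ·: PP|Pp
P/II-1 ? I-1×I-2: PP|Pp|pp
P/II-2 ? ·: PP|Pp|pp
P/III-1 un II-2×II-1: PP|Pp
P/III-2 aff ·: pp
P/IV-1 ? III-2×III-1: Pp|pp
P/IV-2 un III-2×III-1: Pp
P/IV-3 un III-2×III-1: Pp
⇒ P over [I-1,I-2,II-1,II-2,III-1,III-2,IV-1,IV-2,IV-3]: 52 consistent
T/I-1 un ·: TT|Tt
T/I-2 un ·: TT|Tt
T/II-1 un I-1×I-2: TT|Tt
T/II-2 ? ·: TT|Tt|tt
T/III-1 ? II-2×II-1: Tt|tt
T/III-2 un ·: Tt
T/IV-1 aff III-2×III-1: tt
T/IV-2 un III-2×III-1: TT|Tt
T/IV-3 un III-2×III-1: TT|Tt
⇒ T over [I-1,I-2,II-1,II-2,III-1,III-2,IV-1,IV-2,IV-3]: 74 consistent

IV-3 ∈ {Pp TT, Pp Tt}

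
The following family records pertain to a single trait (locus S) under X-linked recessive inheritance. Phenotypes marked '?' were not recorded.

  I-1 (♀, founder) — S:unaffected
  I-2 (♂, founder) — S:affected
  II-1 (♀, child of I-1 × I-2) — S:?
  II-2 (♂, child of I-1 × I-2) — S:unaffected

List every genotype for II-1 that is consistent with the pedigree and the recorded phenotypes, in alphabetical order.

II-1 ∈ {X^SX^s, X^sX^s}

S/I-1 un ·: X^SX^S|X^SX^s
S/I-2 aff ·: X^sY
S/II-1 ? I-1×I-2: X^SX^s|X^sX^s
S/II-2 un I-1×I-2: X^SY
⇒ S over [I-1,I-2,II-1,II-2]: 3 consistent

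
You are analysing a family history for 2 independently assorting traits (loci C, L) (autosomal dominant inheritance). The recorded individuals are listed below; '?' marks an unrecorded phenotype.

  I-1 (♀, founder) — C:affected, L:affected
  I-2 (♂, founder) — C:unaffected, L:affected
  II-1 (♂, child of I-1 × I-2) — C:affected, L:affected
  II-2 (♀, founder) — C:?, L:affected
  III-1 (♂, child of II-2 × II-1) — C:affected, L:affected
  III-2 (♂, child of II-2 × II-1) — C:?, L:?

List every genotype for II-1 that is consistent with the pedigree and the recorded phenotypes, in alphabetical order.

C/I-1 aff ·: Cc|CC
C/I-2 un ·: cc
C/II-1 aff I-1×I-2: Cc
C/II-2 ? ·: cc|Cc|CC
C/III-1 aff II-2×II-1: Cc|CC
C/III-2 ? II-2×II-1: cc|Cc|CC
⇒ C over [I-1,I-2,II-1,II-2,III-1,III-2]: 24 consistent
L/I-1 aff ·: Ll|LL
L/I-2 aff ·: Ll|LL
L/II-1 aff I-1×I-2: Ll|LL
L/II-2 aff ·: Ll|LL
L/III-1 aff II-2×II-1: Ll|LL
L/III-2 ? II-2×II-1: ll|Ll|LL
⇒ L over [I-1,I-2,II-1,II-2,III-1,III-2]: 50 consistent

II-1 ∈ {Cc LL, Cc Ll}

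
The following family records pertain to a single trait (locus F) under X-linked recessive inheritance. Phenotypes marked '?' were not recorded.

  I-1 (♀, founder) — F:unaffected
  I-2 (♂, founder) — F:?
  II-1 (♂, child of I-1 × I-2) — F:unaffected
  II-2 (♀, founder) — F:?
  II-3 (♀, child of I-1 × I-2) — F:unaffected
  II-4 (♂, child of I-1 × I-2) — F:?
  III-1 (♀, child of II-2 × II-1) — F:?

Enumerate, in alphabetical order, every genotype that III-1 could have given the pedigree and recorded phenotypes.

F/I-1 un ·: X^FX^F|X^FX^f
F/I-2 ? ·: X^FY|X^fY
F/II-1 un I-1×I-2: X^FY
F/II-2 ? ·: X^FX^F|X^FX^f|X^fX^f
F/II-3 un I-1×I-2: X^FX^F|X^FX^f
F/II-4 ? I-1×I-2: X^FY|X^fY
F/III-1 ? II-2×II-1: X^FX^F|X^FX^f
⇒ F over [I-1,I-2,II-1,II-2,II-3,II-4,III-1]: 32 consistent

III-1 ∈ {X^FX^F, X^FX^f}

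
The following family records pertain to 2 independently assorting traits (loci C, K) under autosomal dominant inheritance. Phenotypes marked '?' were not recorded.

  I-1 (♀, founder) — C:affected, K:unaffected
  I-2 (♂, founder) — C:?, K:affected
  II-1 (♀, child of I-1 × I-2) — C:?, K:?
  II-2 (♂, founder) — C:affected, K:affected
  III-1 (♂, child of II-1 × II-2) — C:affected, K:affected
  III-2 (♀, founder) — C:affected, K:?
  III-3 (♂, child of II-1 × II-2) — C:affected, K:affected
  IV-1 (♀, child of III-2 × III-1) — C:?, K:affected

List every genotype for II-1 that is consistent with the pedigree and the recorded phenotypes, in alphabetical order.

C/I-1 aff ·: Cc|CC
C/I-2 ? ·: cc|Cc|CC
C/II-1 ? I-1×I-2: cc|Cc|CC
C/II-2 aff ·: Cc|CC
C/III-1 aff II-1×II-2: Cc|CC
C/III-2 aff ·: Cc|CC
C/III-3 aff II-1×II-2: Cc|CC
C/IV-1 ? III-2×III-1: cc|Cc|CC
⇒ C over [I-1,I-2,II-1,II-2,III-1,III-2,III-3,IV-1]: 256 consistent
K/I-1 un ·: kk
K/I-2 aff ·: Kk|KK
K/II-1 ? I-1×I-2: kk|Kk
K/II-2 aff ·: Kk|KK
K/III-1 aff II-1×II-2: Kk|KK
K/III-2 ? ·: kk|Kk|KK
K/III-3 aff II-1×II-2: Kk|KK
K/IV-1 aff III-2×III-1: Kk|KK
⇒ K over [I-1,I-2,II-1,II-2,III-1,III-2,III-3,IV-1]: 82 consistent

II-1 ∈ {CC Kk, CC kk, Cc Kk, Cc kk, cc Kk, cc kk}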